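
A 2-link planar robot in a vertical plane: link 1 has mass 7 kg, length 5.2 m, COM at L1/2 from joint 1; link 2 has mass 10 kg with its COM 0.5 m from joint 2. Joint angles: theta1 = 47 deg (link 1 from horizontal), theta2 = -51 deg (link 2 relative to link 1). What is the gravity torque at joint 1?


Horizontal distance from joint 1 to link-1 COM:
  x_c1 = (L1/2)*cos(t1) = 2.6 * 0.682 = 1.7732 m
Horizontal distance from joint 1 to link-2 COM:
  x_c2 = L1*cos(t1) + Lc2*cos(t1+t2)
       = 5.2*0.682 + 0.5*0.9976 = 4.0452 m
tau1 = m1*g*x_c1 + m2*g*x_c2
     = 7*9.81*1.7732 + 10*9.81*4.0452
     = 121.7654 + 396.8315
     = 518.5969 Nm


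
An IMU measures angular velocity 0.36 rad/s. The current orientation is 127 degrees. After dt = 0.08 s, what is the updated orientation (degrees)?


delta_theta = w * dt = 0.36 * 0.08 = 0.0288 rad
= 1.6501 deg
theta_new = 127 + 1.6501 = 128.6501 deg


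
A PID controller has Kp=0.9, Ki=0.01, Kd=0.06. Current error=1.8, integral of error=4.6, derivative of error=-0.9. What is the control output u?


u = Kp*e + Ki*int(e) + Kd*de/dt
= 0.9*1.8 + 0.01*4.6 + 0.06*(-0.9)
= 1.62 + 0.046 + -0.054
= 1.612


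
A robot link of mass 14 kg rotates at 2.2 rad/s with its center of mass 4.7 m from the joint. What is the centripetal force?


F = m * omega^2 * r
= 14 * 2.2^2 * 4.7
= 14 * 4.84 * 4.7
= 318.472 N


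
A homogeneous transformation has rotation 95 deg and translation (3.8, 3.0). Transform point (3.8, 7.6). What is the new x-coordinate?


x' = cos(theta)*px - sin(theta)*py + tx
= -0.0872*3.8 - 0.9962*7.6 + 3.8
= -4.1023


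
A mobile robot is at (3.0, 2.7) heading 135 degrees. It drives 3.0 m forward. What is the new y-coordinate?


y_new = y0 + d*sin(theta)
= 2.7 + 3.0*sin(135)
= 2.7 + 2.1213
= 4.8213


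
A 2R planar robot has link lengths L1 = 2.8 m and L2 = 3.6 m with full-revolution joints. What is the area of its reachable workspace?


r_max = L1 + L2 = 6.4 m
r_min = |L1 - L2| = 0.8 m
Area = pi*(r_max^2 - r_min^2)
= pi*(40.96 - 0.64)
= pi * 40.32
= 126.669 m^2


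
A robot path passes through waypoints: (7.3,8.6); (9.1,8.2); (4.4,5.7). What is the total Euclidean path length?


Segment lengths:
  seg1 = sqrt((1.8)^2 + (-0.4)^2) = 1.8439
  seg2 = sqrt((-4.7)^2 + (-2.5)^2) = 5.3235
Total = 7.1674


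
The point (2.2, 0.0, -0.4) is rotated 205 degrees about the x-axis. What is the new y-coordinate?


Rotation about x-axis: y' = y*cos(theta) - z*sin(theta)
= 0.0 * -0.9063 - -0.4 * -0.4226
= -0.169


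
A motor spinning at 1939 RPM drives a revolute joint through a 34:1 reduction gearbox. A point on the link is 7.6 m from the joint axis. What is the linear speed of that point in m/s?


omega_motor = 1939 * 2*pi/60 = 203.0516 rad/s
omega_joint = omega_motor / 34 = 5.9721 rad/s
v = omega_joint * r = 5.9721 * 7.6
= 45.388 m/s


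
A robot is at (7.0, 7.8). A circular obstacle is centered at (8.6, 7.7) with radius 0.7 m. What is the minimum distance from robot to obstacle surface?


center_dist = sqrt((7.0-8.6)^2 + (7.8-7.7)^2)
= sqrt(2.56 + 0.01)
= 1.6031
min_dist = center_dist - radius = 1.6031 - 0.7 = 0.9031 m


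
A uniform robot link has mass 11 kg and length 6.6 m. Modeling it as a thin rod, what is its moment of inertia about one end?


I = (1/3) * m * L^2
= (1/3) * 11 * 6.6^2
= 0.333333 * 11 * 43.56
= 159.72 kg*m^2


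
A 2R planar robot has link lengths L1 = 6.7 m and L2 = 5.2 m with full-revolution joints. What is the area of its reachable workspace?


r_max = L1 + L2 = 11.9 m
r_min = |L1 - L2| = 1.5 m
Area = pi*(r_max^2 - r_min^2)
= pi*(141.61 - 2.25)
= pi * 139.36
= 437.8124 m^2


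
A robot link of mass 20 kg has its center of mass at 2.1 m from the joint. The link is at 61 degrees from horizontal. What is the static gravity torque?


tau = m*g*L*cos(angle)
= 20 * 9.81 * 2.1 * cos(61 deg)
= 20 * 9.81 * 2.1 * 0.4848
= 199.7513 Nm


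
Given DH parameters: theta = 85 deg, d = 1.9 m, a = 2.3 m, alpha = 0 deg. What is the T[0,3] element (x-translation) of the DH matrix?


T[0,3] = a * cos(theta)
= 2.3 * cos(85 deg)
= 2.3 * 0.0872
= 0.2005


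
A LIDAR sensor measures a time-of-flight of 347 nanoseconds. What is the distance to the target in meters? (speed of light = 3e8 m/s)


tof = 347 ns = 3.47e-07 s
dist = c * tof / 2
= 3e8 * 3.47e-07 / 2
= 52.05 m


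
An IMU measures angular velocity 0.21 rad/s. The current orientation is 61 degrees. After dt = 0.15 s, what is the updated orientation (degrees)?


delta_theta = w * dt = 0.21 * 0.15 = 0.0315 rad
= 1.8048 deg
theta_new = 61 + 1.8048 = 62.8048 deg


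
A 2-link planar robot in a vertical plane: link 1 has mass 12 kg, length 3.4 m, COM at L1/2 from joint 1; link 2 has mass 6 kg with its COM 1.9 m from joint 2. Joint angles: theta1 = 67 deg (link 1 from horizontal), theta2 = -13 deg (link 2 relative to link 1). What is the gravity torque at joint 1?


Horizontal distance from joint 1 to link-1 COM:
  x_c1 = (L1/2)*cos(t1) = 1.7 * 0.3907 = 0.6642 m
Horizontal distance from joint 1 to link-2 COM:
  x_c2 = L1*cos(t1) + Lc2*cos(t1+t2)
       = 3.4*0.3907 + 1.9*0.5878 = 2.4453 m
tau1 = m1*g*x_c1 + m2*g*x_c2
     = 12*9.81*0.6642 + 6*9.81*2.4453
     = 78.1947 + 143.9291
     = 222.1237 Nm


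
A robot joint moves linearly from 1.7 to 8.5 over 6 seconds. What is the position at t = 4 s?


s = t/T = 4/6 = 0.6667
p(t) = p0 + (pf-p0)*s
= 1.7 + (8.5 - 1.7) * 0.6667
= 6.2333


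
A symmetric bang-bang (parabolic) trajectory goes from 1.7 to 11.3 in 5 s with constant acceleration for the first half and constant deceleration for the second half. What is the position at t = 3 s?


Symmetric rest-to-rest: each phase covers (pf-p0)/2 in time T/2. 0.5*a*(T/2)^2 = (pf-p0)/2 => a = 4*(pf-p0)/T^2
a = 4*(11.3-1.7)/5^2 = 1.536
t = 3 is in the deceleration phase (t > T/2).
p = pf - 0.5*a*(T-t)^2 = 11.3 - 0.5*1.536*2^2
= 8.228


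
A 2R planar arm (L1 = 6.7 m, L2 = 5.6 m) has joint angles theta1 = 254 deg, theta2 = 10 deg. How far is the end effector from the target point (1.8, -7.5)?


End effector via forward kinematics:
x = L1*cos(t1) + L2*cos(t1+t2) = -2.4321
y = L1*sin(t1) + L2*sin(t1+t2) = -12.0098
Distance to target:
d = sqrt((1.8 - -2.4321)^2 + (-7.5 - -12.0098)^2)
= sqrt(17.9109 + 20.3381)
= 6.1846 m


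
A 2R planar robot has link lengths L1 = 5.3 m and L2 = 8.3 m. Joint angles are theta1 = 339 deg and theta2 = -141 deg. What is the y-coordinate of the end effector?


Convert angles to radians: theta1 = 5.9167, theta2 = -2.4609
y = L1*sin(theta1) + L2*sin(theta1+theta2)
y = -1.8994 + -2.5648
y = -4.4642


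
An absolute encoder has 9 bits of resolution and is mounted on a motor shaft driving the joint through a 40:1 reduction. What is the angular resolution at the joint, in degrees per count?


counts = 2^9 = 512
effective counts at joint = 512 * 40 = 20480
resolution = 360 / 20480
= 0.0176 deg/count


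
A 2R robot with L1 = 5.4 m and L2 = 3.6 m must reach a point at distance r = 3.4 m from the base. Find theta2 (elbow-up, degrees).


cos(theta2) = (r^2 - L1^2 - L2^2) / (2*L1*L2)
cos(theta2) = (11.56 - 29.16 - 12.96) / 38.88
cos(theta2) = -0.786008
theta2 = 141.814 degrees


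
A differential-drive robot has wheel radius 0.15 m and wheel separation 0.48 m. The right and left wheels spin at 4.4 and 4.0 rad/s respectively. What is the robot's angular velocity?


vR = r*wR = 0.15*4.4 = 0.66 m/s
vL = r*wL = 0.15*4.0 = 0.6 m/s
v = (vR+vL)/2 = 0.63 m/s
omega = (vR-vL)/L = 0.125 rad/s
angular velocity = 0.125 rad/s


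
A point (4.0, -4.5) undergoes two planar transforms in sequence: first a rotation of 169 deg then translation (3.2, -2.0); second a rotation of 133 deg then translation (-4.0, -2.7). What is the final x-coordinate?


After transform 1:
x1 = cos(169)*4.0 - sin(169)*-4.5 + 3.2 = 0.1321
y1 = sin(169)*4.0 + cos(169)*-4.5 + -2.0 = 3.1806
After transform 2:
x2 = cos(133)*0.1321 - sin(133)*3.1806 + -4.0
= -6.4162


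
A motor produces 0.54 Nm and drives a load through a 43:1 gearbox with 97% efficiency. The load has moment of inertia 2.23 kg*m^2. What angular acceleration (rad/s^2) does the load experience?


tau_out = tau_motor * N * eta
= 0.54 * 43 * 0.97 = 22.5234 Nm
alpha = tau_out / I = 22.5234 / 2.23
= 10.1002 rad/s^2


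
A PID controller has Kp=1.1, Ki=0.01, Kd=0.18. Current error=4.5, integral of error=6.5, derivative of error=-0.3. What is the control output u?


u = Kp*e + Ki*int(e) + Kd*de/dt
= 1.1*4.5 + 0.01*6.5 + 0.18*(-0.3)
= 4.95 + 0.065 + -0.054
= 4.961


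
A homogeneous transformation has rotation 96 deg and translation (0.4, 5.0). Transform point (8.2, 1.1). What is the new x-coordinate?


x' = cos(theta)*px - sin(theta)*py + tx
= -0.1045*8.2 - 0.9945*1.1 + 0.4
= -1.5511


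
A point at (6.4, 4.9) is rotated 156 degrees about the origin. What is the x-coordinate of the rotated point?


x' = x*cos(theta) - y*sin(theta)
cos(156 deg) = -0.9135, sin(156 deg) = 0.4067
x' = 6.4 * -0.9135 - 4.9 * 0.4067
= -5.8467 - 1.993
= -7.8397


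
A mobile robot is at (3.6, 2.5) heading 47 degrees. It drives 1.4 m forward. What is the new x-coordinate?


x_new = x0 + d*cos(theta)
= 3.6 + 1.4*cos(47)
= 3.6 + 0.9548
= 4.5548


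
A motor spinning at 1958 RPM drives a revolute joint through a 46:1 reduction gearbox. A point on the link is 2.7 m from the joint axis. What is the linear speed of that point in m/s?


omega_motor = 1958 * 2*pi/60 = 205.0413 rad/s
omega_joint = omega_motor / 46 = 4.4574 rad/s
v = omega_joint * r = 4.4574 * 2.7
= 12.035 m/s


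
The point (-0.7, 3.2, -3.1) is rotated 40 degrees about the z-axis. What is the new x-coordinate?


Rotation about z-axis: x' = x*cos(theta) - y*sin(theta)
= -0.7 * 0.766 - 3.2 * 0.6428
= -2.5932


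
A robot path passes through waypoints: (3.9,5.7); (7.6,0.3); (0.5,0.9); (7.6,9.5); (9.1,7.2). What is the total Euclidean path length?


Segment lengths:
  seg1 = sqrt((3.7)^2 + (-5.4)^2) = 6.546
  seg2 = sqrt((-7.1)^2 + (0.6)^2) = 7.1253
  seg3 = sqrt((7.1)^2 + (8.6)^2) = 11.1521
  seg4 = sqrt((1.5)^2 + (-2.3)^2) = 2.7459
Total = 27.5693


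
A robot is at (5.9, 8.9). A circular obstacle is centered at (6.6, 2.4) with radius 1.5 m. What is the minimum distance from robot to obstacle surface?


center_dist = sqrt((5.9-6.6)^2 + (8.9-2.4)^2)
= sqrt(0.49 + 42.25)
= 6.5376
min_dist = center_dist - radius = 6.5376 - 1.5 = 5.0376 m


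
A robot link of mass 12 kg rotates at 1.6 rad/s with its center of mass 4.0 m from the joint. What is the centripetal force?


F = m * omega^2 * r
= 12 * 1.6^2 * 4.0
= 12 * 2.56 * 4.0
= 122.88 N


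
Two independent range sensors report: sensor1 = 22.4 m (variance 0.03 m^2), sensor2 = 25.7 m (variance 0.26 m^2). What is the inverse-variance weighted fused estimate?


w1 = (1/var1) / (1/var1 + 1/var2)
   = 33.3333 / (33.3333 + 3.8462) = 0.8966
w2 = 1 - w1 = 0.1034
fused = w1*s1 + w2*s2 = 20.0828 + 2.6586
= 22.7414 m


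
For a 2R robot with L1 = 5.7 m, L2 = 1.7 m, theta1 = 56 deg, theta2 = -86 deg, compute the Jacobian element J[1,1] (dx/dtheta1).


J[1,1] = -L1*sin(t1) - L2*sin(t1+t2)
= -5.7*sin(56) - 1.7*sin(-30)
= -3.8755


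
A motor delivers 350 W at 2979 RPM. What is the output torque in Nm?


omega = 2979 * 2*pi/60 = 311.9602 rad/s
tau = P / omega = 350 / 311.9602
= 1.1219 Nm


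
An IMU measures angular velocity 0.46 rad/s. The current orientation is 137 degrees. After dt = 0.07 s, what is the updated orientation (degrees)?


delta_theta = w * dt = 0.46 * 0.07 = 0.0322 rad
= 1.8449 deg
theta_new = 137 + 1.8449 = 138.8449 deg


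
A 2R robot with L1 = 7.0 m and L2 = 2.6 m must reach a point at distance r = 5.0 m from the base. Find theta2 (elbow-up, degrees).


cos(theta2) = (r^2 - L1^2 - L2^2) / (2*L1*L2)
cos(theta2) = (25.0 - 49.0 - 6.76) / 36.4
cos(theta2) = -0.845055
theta2 = 147.6778 degrees


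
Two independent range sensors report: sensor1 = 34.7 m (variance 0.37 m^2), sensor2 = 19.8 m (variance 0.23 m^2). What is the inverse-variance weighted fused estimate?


w1 = (1/var1) / (1/var1 + 1/var2)
   = 2.7027 / (2.7027 + 4.3478) = 0.3833
w2 = 1 - w1 = 0.6167
fused = w1*s1 + w2*s2 = 13.3017 + 12.21
= 25.5117 m


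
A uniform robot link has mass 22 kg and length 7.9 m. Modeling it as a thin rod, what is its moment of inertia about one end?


I = (1/3) * m * L^2
= (1/3) * 22 * 7.9^2
= 0.333333 * 22 * 62.41
= 457.6733 kg*m^2


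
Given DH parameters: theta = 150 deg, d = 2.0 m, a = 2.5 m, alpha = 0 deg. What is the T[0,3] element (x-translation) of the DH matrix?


T[0,3] = a * cos(theta)
= 2.5 * cos(150 deg)
= 2.5 * -0.866
= -2.1651


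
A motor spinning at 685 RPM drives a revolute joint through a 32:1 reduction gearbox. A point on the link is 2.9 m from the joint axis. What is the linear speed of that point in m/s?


omega_motor = 685 * 2*pi/60 = 71.733 rad/s
omega_joint = omega_motor / 32 = 2.2417 rad/s
v = omega_joint * r = 2.2417 * 2.9
= 6.5008 m/s


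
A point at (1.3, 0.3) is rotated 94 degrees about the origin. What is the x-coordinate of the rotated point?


x' = x*cos(theta) - y*sin(theta)
cos(94 deg) = -0.0698, sin(94 deg) = 0.9976
x' = 1.3 * -0.0698 - 0.3 * 0.9976
= -0.0907 - 0.2993
= -0.39


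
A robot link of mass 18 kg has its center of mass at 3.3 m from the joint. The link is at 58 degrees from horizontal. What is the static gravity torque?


tau = m*g*L*cos(angle)
= 18 * 9.81 * 3.3 * cos(58 deg)
= 18 * 9.81 * 3.3 * 0.5299
= 308.7914 Nm


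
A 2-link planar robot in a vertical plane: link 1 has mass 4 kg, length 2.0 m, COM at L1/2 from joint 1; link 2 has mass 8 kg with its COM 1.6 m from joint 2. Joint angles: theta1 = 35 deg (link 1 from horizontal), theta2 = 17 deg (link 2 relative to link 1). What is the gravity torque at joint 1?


Horizontal distance from joint 1 to link-1 COM:
  x_c1 = (L1/2)*cos(t1) = 1.0 * 0.8192 = 0.8192 m
Horizontal distance from joint 1 to link-2 COM:
  x_c2 = L1*cos(t1) + Lc2*cos(t1+t2)
       = 2.0*0.8192 + 1.6*0.6157 = 2.6234 m
tau1 = m1*g*x_c1 + m2*g*x_c2
     = 4*9.81*0.8192 + 8*9.81*2.6234
     = 32.1435 + 205.8815
     = 238.025 Nm


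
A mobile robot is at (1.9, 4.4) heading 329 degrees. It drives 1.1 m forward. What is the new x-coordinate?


x_new = x0 + d*cos(theta)
= 1.9 + 1.1*cos(329)
= 1.9 + 0.9429
= 2.8429


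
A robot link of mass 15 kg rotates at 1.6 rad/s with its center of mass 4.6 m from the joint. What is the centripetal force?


F = m * omega^2 * r
= 15 * 1.6^2 * 4.6
= 15 * 2.56 * 4.6
= 176.64 N


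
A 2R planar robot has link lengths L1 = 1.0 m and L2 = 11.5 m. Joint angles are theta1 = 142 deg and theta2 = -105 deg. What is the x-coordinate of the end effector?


Convert angles to radians: theta1 = 2.4784, theta2 = -1.8326
x = L1*cos(theta1) + L2*cos(theta1+theta2)
x = -0.788 + 9.1843
x = 8.3963


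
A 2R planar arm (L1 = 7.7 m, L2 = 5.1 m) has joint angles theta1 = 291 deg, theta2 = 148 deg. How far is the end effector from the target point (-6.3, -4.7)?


End effector via forward kinematics:
x = L1*cos(t1) + L2*cos(t1+t2) = 3.7326
y = L1*sin(t1) + L2*sin(t1+t2) = -2.1823
Distance to target:
d = sqrt((-6.3 - 3.7326)^2 + (-4.7 - -2.1823)^2)
= sqrt(100.6522 + 6.339)
= 10.3437 m


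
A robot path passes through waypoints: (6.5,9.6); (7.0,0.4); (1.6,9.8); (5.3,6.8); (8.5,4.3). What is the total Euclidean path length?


Segment lengths:
  seg1 = sqrt((0.5)^2 + (-9.2)^2) = 9.2136
  seg2 = sqrt((-5.4)^2 + (9.4)^2) = 10.8407
  seg3 = sqrt((3.7)^2 + (-3.0)^2) = 4.7634
  seg4 = sqrt((3.2)^2 + (-2.5)^2) = 4.0608
Total = 28.8784


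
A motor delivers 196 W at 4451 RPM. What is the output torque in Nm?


omega = 4451 * 2*pi/60 = 466.1076 rad/s
tau = P / omega = 196 / 466.1076
= 0.4205 Nm


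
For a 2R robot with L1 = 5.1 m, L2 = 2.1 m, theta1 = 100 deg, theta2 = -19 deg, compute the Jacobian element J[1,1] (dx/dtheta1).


J[1,1] = -L1*sin(t1) - L2*sin(t1+t2)
= -5.1*sin(100) - 2.1*sin(81)
= -7.0967


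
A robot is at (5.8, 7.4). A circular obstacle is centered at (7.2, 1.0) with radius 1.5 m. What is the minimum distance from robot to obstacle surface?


center_dist = sqrt((5.8-7.2)^2 + (7.4-1.0)^2)
= sqrt(1.96 + 40.96)
= 6.5513
min_dist = center_dist - radius = 6.5513 - 1.5 = 5.0513 m


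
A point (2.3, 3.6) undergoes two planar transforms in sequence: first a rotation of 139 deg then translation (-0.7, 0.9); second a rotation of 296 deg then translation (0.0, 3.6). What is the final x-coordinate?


After transform 1:
x1 = cos(139)*2.3 - sin(139)*3.6 + -0.7 = -4.7976
y1 = sin(139)*2.3 + cos(139)*3.6 + 0.9 = -0.308
After transform 2:
x2 = cos(296)*-4.7976 - sin(296)*-0.308 + 0.0
= -2.38


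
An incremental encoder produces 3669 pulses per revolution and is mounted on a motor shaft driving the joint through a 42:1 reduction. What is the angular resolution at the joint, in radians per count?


counts per rev = 3669
effective counts at joint = 3669 * 42 = 154098
resolution = 2*pi / 154098
= 4.0774e-05 rad/count


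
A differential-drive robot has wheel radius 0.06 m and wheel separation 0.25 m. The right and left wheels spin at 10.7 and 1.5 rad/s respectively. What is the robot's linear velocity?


vR = r*wR = 0.06*10.7 = 0.642 m/s
vL = r*wL = 0.06*1.5 = 0.09 m/s
v = (vR+vL)/2 = 0.366 m/s
omega = (vR-vL)/L = 2.208 rad/s
linear velocity = 0.366 m/s


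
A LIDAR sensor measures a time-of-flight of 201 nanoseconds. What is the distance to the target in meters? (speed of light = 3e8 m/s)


tof = 201 ns = 2.01e-07 s
dist = c * tof / 2
= 3e8 * 2.01e-07 / 2
= 30.15 m


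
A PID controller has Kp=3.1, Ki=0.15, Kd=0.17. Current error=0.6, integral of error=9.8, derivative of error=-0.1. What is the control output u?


u = Kp*e + Ki*int(e) + Kd*de/dt
= 3.1*0.6 + 0.15*9.8 + 0.17*(-0.1)
= 1.86 + 1.47 + -0.017
= 3.313


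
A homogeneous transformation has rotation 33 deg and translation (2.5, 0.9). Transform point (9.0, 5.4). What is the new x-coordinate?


x' = cos(theta)*px - sin(theta)*py + tx
= 0.8387*9.0 - 0.5446*5.4 + 2.5
= 7.107


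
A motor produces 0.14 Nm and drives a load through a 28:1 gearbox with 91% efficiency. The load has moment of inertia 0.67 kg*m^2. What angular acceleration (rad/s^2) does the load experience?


tau_out = tau_motor * N * eta
= 0.14 * 28 * 0.91 = 3.5672 Nm
alpha = tau_out / I = 3.5672 / 0.67
= 5.3242 rad/s^2


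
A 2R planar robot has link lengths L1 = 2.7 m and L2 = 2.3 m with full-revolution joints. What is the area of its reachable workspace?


r_max = L1 + L2 = 5.0 m
r_min = |L1 - L2| = 0.4 m
Area = pi*(r_max^2 - r_min^2)
= pi*(25.0 - 0.16)
= pi * 24.84
= 78.0372 m^2


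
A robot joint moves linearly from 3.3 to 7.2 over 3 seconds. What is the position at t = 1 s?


s = t/T = 1/3 = 0.3333
p(t) = p0 + (pf-p0)*s
= 3.3 + (7.2 - 3.3) * 0.3333
= 4.6


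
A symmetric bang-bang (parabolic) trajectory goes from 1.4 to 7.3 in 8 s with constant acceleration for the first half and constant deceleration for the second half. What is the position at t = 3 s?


Symmetric rest-to-rest: each phase covers (pf-p0)/2 in time T/2. 0.5*a*(T/2)^2 = (pf-p0)/2 => a = 4*(pf-p0)/T^2
a = 4*(7.3-1.4)/8^2 = 0.3688
t = 3 is in the acceleration phase (t <= T/2).
p = p0 + 0.5*a*t^2 = 1.4 + 0.5*0.3688*3^2
= 3.0594


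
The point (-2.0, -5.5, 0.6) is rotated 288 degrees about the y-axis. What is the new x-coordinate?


Rotation about y-axis: x' = x*cos(theta) + z*sin(theta)
= -2.0 * 0.309 + 0.6 * -0.9511
= -1.1887


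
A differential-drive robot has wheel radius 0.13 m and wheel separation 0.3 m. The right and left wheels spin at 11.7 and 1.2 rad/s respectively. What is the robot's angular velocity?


vR = r*wR = 0.13*11.7 = 1.521 m/s
vL = r*wL = 0.13*1.2 = 0.156 m/s
v = (vR+vL)/2 = 0.8385 m/s
omega = (vR-vL)/L = 4.55 rad/s
angular velocity = 4.55 rad/s


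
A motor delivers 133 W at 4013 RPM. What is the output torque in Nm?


omega = 4013 * 2*pi/60 = 420.2404 rad/s
tau = P / omega = 133 / 420.2404
= 0.3165 Nm


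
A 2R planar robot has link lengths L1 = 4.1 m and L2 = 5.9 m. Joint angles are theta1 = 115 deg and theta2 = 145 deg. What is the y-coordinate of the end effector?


Convert angles to radians: theta1 = 2.0071, theta2 = 2.5307
y = L1*sin(theta1) + L2*sin(theta1+theta2)
y = 3.7159 + -5.8104
y = -2.0945


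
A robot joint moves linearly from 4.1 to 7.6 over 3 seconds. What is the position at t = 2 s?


s = t/T = 2/3 = 0.6667
p(t) = p0 + (pf-p0)*s
= 4.1 + (7.6 - 4.1) * 0.6667
= 6.4333


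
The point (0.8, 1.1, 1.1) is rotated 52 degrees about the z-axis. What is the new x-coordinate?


Rotation about z-axis: x' = x*cos(theta) - y*sin(theta)
= 0.8 * 0.6157 - 1.1 * 0.788
= -0.3743


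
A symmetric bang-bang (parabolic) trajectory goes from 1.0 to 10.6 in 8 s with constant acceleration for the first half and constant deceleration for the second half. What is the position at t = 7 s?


Symmetric rest-to-rest: each phase covers (pf-p0)/2 in time T/2. 0.5*a*(T/2)^2 = (pf-p0)/2 => a = 4*(pf-p0)/T^2
a = 4*(10.6-1.0)/8^2 = 0.6
t = 7 is in the deceleration phase (t > T/2).
p = pf - 0.5*a*(T-t)^2 = 10.6 - 0.5*0.6*1^2
= 10.3


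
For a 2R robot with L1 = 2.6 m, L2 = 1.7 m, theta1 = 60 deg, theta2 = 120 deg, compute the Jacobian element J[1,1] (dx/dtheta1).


J[1,1] = -L1*sin(t1) - L2*sin(t1+t2)
= -2.6*sin(60) - 1.7*sin(180)
= -2.2517


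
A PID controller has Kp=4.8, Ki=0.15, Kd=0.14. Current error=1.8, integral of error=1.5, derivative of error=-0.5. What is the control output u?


u = Kp*e + Ki*int(e) + Kd*de/dt
= 4.8*1.8 + 0.15*1.5 + 0.14*(-0.5)
= 8.64 + 0.225 + -0.07
= 8.795


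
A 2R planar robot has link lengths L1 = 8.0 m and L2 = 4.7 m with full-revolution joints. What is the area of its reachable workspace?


r_max = L1 + L2 = 12.7 m
r_min = |L1 - L2| = 3.3 m
Area = pi*(r_max^2 - r_min^2)
= pi*(161.29 - 10.89)
= pi * 150.4
= 472.4955 m^2


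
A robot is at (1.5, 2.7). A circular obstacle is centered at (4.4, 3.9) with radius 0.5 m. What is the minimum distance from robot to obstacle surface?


center_dist = sqrt((1.5-4.4)^2 + (2.7-3.9)^2)
= sqrt(8.41 + 1.44)
= 3.1385
min_dist = center_dist - radius = 3.1385 - 0.5 = 2.6385 m


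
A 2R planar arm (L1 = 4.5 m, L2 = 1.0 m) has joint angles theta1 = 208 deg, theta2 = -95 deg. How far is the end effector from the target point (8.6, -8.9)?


End effector via forward kinematics:
x = L1*cos(t1) + L2*cos(t1+t2) = -4.364
y = L1*sin(t1) + L2*sin(t1+t2) = -1.1921
Distance to target:
d = sqrt((8.6 - -4.364)^2 + (-8.9 - -1.1921)^2)
= sqrt(168.0652 + 59.4115)
= 15.0823 m


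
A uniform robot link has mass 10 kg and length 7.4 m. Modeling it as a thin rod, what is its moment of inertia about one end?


I = (1/3) * m * L^2
= (1/3) * 10 * 7.4^2
= 0.333333 * 10 * 54.76
= 182.5333 kg*m^2


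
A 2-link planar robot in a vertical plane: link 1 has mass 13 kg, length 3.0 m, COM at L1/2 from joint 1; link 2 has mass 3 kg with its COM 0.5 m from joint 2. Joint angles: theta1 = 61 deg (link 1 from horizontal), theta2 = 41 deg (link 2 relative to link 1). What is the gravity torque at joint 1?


Horizontal distance from joint 1 to link-1 COM:
  x_c1 = (L1/2)*cos(t1) = 1.5 * 0.4848 = 0.7272 m
Horizontal distance from joint 1 to link-2 COM:
  x_c2 = L1*cos(t1) + Lc2*cos(t1+t2)
       = 3.0*0.4848 + 0.5*-0.2079 = 1.3505 m
tau1 = m1*g*x_c1 + m2*g*x_c2
     = 13*9.81*0.7272 + 3*9.81*1.3505
     = 92.7417 + 39.7444
     = 132.4861 Nm


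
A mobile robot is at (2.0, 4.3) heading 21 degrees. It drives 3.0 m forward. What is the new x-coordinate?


x_new = x0 + d*cos(theta)
= 2.0 + 3.0*cos(21)
= 2.0 + 2.8007
= 4.8007


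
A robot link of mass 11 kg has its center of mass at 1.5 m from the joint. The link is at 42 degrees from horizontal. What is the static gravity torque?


tau = m*g*L*cos(angle)
= 11 * 9.81 * 1.5 * cos(42 deg)
= 11 * 9.81 * 1.5 * 0.7431
= 120.2891 Nm


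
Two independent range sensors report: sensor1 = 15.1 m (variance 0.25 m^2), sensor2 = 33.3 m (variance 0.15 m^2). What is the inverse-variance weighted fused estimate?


w1 = (1/var1) / (1/var1 + 1/var2)
   = 4.0 / (4.0 + 6.6667) = 0.375
w2 = 1 - w1 = 0.625
fused = w1*s1 + w2*s2 = 5.6625 + 20.8125
= 26.475 m


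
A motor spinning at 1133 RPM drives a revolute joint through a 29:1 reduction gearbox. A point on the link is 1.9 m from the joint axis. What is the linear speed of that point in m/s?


omega_motor = 1133 * 2*pi/60 = 118.6475 rad/s
omega_joint = omega_motor / 29 = 4.0913 rad/s
v = omega_joint * r = 4.0913 * 1.9
= 7.7735 m/s


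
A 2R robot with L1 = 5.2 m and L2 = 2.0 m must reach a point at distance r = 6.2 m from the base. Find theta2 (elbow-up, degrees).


cos(theta2) = (r^2 - L1^2 - L2^2) / (2*L1*L2)
cos(theta2) = (38.44 - 27.04 - 4.0) / 20.8
cos(theta2) = 0.355769
theta2 = 69.1594 degrees


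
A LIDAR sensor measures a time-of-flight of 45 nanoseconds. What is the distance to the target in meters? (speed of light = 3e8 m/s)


tof = 45 ns = 4.5e-08 s
dist = c * tof / 2
= 3e8 * 4.5e-08 / 2
= 6.75 m


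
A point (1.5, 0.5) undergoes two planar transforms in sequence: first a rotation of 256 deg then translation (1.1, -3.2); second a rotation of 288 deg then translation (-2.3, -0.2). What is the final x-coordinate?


After transform 1:
x1 = cos(256)*1.5 - sin(256)*0.5 + 1.1 = 1.2223
y1 = sin(256)*1.5 + cos(256)*0.5 + -3.2 = -4.7764
After transform 2:
x2 = cos(288)*1.2223 - sin(288)*-4.7764 + -2.3
= -6.4649


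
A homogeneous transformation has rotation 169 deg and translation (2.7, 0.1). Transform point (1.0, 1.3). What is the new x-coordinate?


x' = cos(theta)*px - sin(theta)*py + tx
= -0.9816*1.0 - 0.1908*1.3 + 2.7
= 1.4703


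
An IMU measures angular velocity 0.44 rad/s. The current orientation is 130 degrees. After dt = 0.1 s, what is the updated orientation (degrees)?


delta_theta = w * dt = 0.44 * 0.1 = 0.044 rad
= 2.521 deg
theta_new = 130 + 2.521 = 132.521 deg


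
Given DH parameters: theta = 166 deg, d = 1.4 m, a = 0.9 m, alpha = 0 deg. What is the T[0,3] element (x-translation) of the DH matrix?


T[0,3] = a * cos(theta)
= 0.9 * cos(166 deg)
= 0.9 * -0.9703
= -0.8733


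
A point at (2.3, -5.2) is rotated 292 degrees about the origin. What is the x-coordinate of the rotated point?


x' = x*cos(theta) - y*sin(theta)
cos(292 deg) = 0.3746, sin(292 deg) = -0.9272
x' = 2.3 * 0.3746 - -5.2 * -0.9272
= 0.8616 - 4.8214
= -3.9598


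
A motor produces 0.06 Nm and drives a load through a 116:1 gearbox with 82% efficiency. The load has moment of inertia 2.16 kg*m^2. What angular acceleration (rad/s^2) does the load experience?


tau_out = tau_motor * N * eta
= 0.06 * 116 * 0.82 = 5.7072 Nm
alpha = tau_out / I = 5.7072 / 2.16
= 2.6422 rad/s^2


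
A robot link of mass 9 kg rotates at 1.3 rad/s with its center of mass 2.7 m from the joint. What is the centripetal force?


F = m * omega^2 * r
= 9 * 1.3^2 * 2.7
= 9 * 1.69 * 2.7
= 41.067 N


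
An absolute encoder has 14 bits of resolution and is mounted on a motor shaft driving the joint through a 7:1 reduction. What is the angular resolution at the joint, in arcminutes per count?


counts = 2^14 = 16384
effective counts at joint = 16384 * 7 = 114688
resolution = 360*60 / 114688
= 0.1883 arcmin/count


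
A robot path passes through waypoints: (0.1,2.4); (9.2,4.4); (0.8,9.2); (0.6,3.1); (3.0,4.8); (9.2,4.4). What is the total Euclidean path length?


Segment lengths:
  seg1 = sqrt((9.1)^2 + (2.0)^2) = 9.3172
  seg2 = sqrt((-8.4)^2 + (4.8)^2) = 9.6747
  seg3 = sqrt((-0.2)^2 + (-6.1)^2) = 6.1033
  seg4 = sqrt((2.4)^2 + (1.7)^2) = 2.9411
  seg5 = sqrt((6.2)^2 + (-0.4)^2) = 6.2129
Total = 34.2492


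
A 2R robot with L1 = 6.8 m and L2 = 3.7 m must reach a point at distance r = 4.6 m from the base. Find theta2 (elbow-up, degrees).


cos(theta2) = (r^2 - L1^2 - L2^2) / (2*L1*L2)
cos(theta2) = (21.16 - 46.24 - 13.69) / 50.32
cos(theta2) = -0.770469
theta2 = 140.396 degrees


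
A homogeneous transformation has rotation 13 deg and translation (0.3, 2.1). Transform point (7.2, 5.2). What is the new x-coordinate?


x' = cos(theta)*px - sin(theta)*py + tx
= 0.9744*7.2 - 0.225*5.2 + 0.3
= 6.1457


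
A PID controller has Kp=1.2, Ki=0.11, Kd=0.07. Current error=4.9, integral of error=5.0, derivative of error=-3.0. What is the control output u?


u = Kp*e + Ki*int(e) + Kd*de/dt
= 1.2*4.9 + 0.11*5.0 + 0.07*(-3.0)
= 5.88 + 0.55 + -0.21
= 6.22


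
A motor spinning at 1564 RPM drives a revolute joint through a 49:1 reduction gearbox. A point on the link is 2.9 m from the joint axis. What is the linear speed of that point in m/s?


omega_motor = 1564 * 2*pi/60 = 163.7817 rad/s
omega_joint = omega_motor / 49 = 3.3425 rad/s
v = omega_joint * r = 3.3425 * 2.9
= 9.6932 m/s


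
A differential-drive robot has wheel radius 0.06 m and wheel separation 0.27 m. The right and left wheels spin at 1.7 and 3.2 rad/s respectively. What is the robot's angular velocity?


vR = r*wR = 0.06*1.7 = 0.102 m/s
vL = r*wL = 0.06*3.2 = 0.192 m/s
v = (vR+vL)/2 = 0.147 m/s
omega = (vR-vL)/L = -0.3333 rad/s
angular velocity = -0.3333 rad/s


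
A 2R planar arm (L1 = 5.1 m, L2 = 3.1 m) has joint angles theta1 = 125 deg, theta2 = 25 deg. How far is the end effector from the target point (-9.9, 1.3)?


End effector via forward kinematics:
x = L1*cos(t1) + L2*cos(t1+t2) = -5.6099
y = L1*sin(t1) + L2*sin(t1+t2) = 5.7277
Distance to target:
d = sqrt((-9.9 - -5.6099)^2 + (1.3 - 5.7277)^2)
= sqrt(18.4048 + 19.6043)
= 6.1652 m


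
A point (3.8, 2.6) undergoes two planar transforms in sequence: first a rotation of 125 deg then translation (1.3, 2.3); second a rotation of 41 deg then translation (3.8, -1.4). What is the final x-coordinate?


After transform 1:
x1 = cos(125)*3.8 - sin(125)*2.6 + 1.3 = -3.0094
y1 = sin(125)*3.8 + cos(125)*2.6 + 2.3 = 3.9215
After transform 2:
x2 = cos(41)*-3.0094 - sin(41)*3.9215 + 3.8
= -1.0439


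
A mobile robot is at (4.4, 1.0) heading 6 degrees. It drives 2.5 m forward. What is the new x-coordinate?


x_new = x0 + d*cos(theta)
= 4.4 + 2.5*cos(6)
= 4.4 + 2.4863
= 6.8863


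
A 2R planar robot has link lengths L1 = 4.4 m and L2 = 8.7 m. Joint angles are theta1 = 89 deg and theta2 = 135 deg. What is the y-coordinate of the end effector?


Convert angles to radians: theta1 = 1.5533, theta2 = 2.3562
y = L1*sin(theta1) + L2*sin(theta1+theta2)
y = 4.3993 + -6.0435
y = -1.6442


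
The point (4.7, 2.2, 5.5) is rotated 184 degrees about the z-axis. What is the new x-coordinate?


Rotation about z-axis: x' = x*cos(theta) - y*sin(theta)
= 4.7 * -0.9976 - 2.2 * -0.0698
= -4.5351


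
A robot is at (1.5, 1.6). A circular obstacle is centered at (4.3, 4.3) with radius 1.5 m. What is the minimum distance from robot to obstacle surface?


center_dist = sqrt((1.5-4.3)^2 + (1.6-4.3)^2)
= sqrt(7.84 + 7.29)
= 3.8897
min_dist = center_dist - radius = 3.8897 - 1.5 = 2.3897 m


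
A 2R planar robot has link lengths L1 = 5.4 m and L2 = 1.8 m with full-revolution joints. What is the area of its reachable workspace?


r_max = L1 + L2 = 7.2 m
r_min = |L1 - L2| = 3.6 m
Area = pi*(r_max^2 - r_min^2)
= pi*(51.84 - 12.96)
= pi * 38.88
= 122.1451 m^2


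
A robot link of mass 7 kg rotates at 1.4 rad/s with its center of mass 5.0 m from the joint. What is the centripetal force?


F = m * omega^2 * r
= 7 * 1.4^2 * 5.0
= 7 * 1.96 * 5.0
= 68.6 N


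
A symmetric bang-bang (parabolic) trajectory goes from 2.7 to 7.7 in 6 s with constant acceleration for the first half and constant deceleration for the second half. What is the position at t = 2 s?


Symmetric rest-to-rest: each phase covers (pf-p0)/2 in time T/2. 0.5*a*(T/2)^2 = (pf-p0)/2 => a = 4*(pf-p0)/T^2
a = 4*(7.7-2.7)/6^2 = 0.5556
t = 2 is in the acceleration phase (t <= T/2).
p = p0 + 0.5*a*t^2 = 2.7 + 0.5*0.5556*2^2
= 3.8111


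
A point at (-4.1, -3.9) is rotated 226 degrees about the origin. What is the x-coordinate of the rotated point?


x' = x*cos(theta) - y*sin(theta)
cos(226 deg) = -0.6947, sin(226 deg) = -0.7193
x' = -4.1 * -0.6947 - -3.9 * -0.7193
= 2.8481 - 2.8054
= 0.0427


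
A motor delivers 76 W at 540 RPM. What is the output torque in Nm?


omega = 540 * 2*pi/60 = 56.5487 rad/s
tau = P / omega = 76 / 56.5487
= 1.344 Nm


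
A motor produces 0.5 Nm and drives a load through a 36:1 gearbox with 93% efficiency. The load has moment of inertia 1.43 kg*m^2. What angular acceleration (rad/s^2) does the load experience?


tau_out = tau_motor * N * eta
= 0.5 * 36 * 0.93 = 16.74 Nm
alpha = tau_out / I = 16.74 / 1.43
= 11.7063 rad/s^2


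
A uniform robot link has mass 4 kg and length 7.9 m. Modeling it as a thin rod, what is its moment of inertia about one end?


I = (1/3) * m * L^2
= (1/3) * 4 * 7.9^2
= 0.333333 * 4 * 62.41
= 83.2133 kg*m^2


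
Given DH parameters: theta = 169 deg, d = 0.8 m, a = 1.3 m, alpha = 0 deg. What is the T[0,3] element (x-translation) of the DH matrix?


T[0,3] = a * cos(theta)
= 1.3 * cos(169 deg)
= 1.3 * -0.9816
= -1.2761


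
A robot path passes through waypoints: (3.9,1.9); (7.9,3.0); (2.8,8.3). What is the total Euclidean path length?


Segment lengths:
  seg1 = sqrt((4.0)^2 + (1.1)^2) = 4.1485
  seg2 = sqrt((-5.1)^2 + (5.3)^2) = 7.3553
Total = 11.5038


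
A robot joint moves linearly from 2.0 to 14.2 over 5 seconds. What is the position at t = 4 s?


s = t/T = 4/5 = 0.8
p(t) = p0 + (pf-p0)*s
= 2.0 + (14.2 - 2.0) * 0.8
= 11.76


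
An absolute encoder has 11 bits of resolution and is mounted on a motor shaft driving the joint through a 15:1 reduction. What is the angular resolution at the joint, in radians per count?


counts = 2^11 = 2048
effective counts at joint = 2048 * 15 = 30720
resolution = 2*pi / 30720
= 2.0453e-04 rad/count


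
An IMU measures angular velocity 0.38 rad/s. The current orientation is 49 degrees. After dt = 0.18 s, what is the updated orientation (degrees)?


delta_theta = w * dt = 0.38 * 0.18 = 0.0684 rad
= 3.919 deg
theta_new = 49 + 3.919 = 52.919 deg


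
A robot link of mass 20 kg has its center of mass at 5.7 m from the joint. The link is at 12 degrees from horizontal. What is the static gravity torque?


tau = m*g*L*cos(angle)
= 20 * 9.81 * 5.7 * cos(12 deg)
= 20 * 9.81 * 5.7 * 0.9781
= 1093.9016 Nm


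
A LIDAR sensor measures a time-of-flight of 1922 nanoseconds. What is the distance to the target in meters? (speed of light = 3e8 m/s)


tof = 1922 ns = 1.922e-06 s
dist = c * tof / 2
= 3e8 * 1.922e-06 / 2
= 288.3 m


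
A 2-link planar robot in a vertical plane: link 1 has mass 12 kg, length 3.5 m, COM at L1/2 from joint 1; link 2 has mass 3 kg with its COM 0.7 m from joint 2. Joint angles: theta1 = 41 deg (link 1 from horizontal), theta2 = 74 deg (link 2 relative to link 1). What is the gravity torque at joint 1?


Horizontal distance from joint 1 to link-1 COM:
  x_c1 = (L1/2)*cos(t1) = 1.75 * 0.7547 = 1.3207 m
Horizontal distance from joint 1 to link-2 COM:
  x_c2 = L1*cos(t1) + Lc2*cos(t1+t2)
       = 3.5*0.7547 + 0.7*-0.4226 = 2.3457 m
tau1 = m1*g*x_c1 + m2*g*x_c2
     = 12*9.81*1.3207 + 3*9.81*2.3457
     = 155.4777 + 69.0325
     = 224.5102 Nm


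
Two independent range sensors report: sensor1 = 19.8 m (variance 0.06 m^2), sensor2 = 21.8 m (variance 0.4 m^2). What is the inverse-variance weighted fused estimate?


w1 = (1/var1) / (1/var1 + 1/var2)
   = 16.6667 / (16.6667 + 2.5) = 0.8696
w2 = 1 - w1 = 0.1304
fused = w1*s1 + w2*s2 = 17.2174 + 2.8435
= 20.0609 m


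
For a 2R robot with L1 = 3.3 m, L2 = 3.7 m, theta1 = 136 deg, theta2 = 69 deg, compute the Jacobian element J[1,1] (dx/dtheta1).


J[1,1] = -L1*sin(t1) - L2*sin(t1+t2)
= -3.3*sin(136) - 3.7*sin(205)
= -0.7287


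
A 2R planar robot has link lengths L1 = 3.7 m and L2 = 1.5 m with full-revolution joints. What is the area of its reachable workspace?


r_max = L1 + L2 = 5.2 m
r_min = |L1 - L2| = 2.2 m
Area = pi*(r_max^2 - r_min^2)
= pi*(27.04 - 4.84)
= pi * 22.2
= 69.7434 m^2


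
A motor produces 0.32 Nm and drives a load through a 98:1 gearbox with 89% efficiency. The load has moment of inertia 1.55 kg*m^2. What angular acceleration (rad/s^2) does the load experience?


tau_out = tau_motor * N * eta
= 0.32 * 98 * 0.89 = 27.9104 Nm
alpha = tau_out / I = 27.9104 / 1.55
= 18.0067 rad/s^2


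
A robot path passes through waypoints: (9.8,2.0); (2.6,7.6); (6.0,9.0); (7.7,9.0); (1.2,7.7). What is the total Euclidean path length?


Segment lengths:
  seg1 = sqrt((-7.2)^2 + (5.6)^2) = 9.1214
  seg2 = sqrt((3.4)^2 + (1.4)^2) = 3.677
  seg3 = sqrt((1.7)^2 + (0.0)^2) = 1.7
  seg4 = sqrt((-6.5)^2 + (-1.3)^2) = 6.6287
Total = 21.1271


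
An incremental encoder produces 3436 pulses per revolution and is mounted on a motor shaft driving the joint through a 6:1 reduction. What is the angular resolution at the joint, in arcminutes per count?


counts per rev = 3436
effective counts at joint = 3436 * 6 = 20616
resolution = 360*60 / 20616
= 1.0477 arcmin/count


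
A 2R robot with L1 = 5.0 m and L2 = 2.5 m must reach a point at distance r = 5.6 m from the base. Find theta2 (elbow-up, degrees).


cos(theta2) = (r^2 - L1^2 - L2^2) / (2*L1*L2)
cos(theta2) = (31.36 - 25.0 - 6.25) / 25.0
cos(theta2) = 0.0044
theta2 = 89.7479 degrees


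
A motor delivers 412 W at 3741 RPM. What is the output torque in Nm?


omega = 3741 * 2*pi/60 = 391.7566 rad/s
tau = P / omega = 412 / 391.7566
= 1.0517 Nm


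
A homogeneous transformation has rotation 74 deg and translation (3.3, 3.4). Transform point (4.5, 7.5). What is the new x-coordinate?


x' = cos(theta)*px - sin(theta)*py + tx
= 0.2756*4.5 - 0.9613*7.5 + 3.3
= -2.6691


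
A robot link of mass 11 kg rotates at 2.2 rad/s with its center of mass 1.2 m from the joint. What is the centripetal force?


F = m * omega^2 * r
= 11 * 2.2^2 * 1.2
= 11 * 4.84 * 1.2
= 63.888 N


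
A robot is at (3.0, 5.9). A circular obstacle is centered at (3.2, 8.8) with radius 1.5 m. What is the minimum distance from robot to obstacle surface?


center_dist = sqrt((3.0-3.2)^2 + (5.9-8.8)^2)
= sqrt(0.04 + 8.41)
= 2.9069
min_dist = center_dist - radius = 2.9069 - 1.5 = 1.4069 m


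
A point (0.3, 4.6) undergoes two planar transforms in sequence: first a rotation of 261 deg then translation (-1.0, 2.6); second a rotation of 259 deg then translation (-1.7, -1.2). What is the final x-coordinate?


After transform 1:
x1 = cos(261)*0.3 - sin(261)*4.6 + -1.0 = 3.4964
y1 = sin(261)*0.3 + cos(261)*4.6 + 2.6 = 1.5841
After transform 2:
x2 = cos(259)*3.4964 - sin(259)*1.5841 + -1.7
= -0.8122


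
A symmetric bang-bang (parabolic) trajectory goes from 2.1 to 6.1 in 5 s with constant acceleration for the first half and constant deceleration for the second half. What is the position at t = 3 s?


Symmetric rest-to-rest: each phase covers (pf-p0)/2 in time T/2. 0.5*a*(T/2)^2 = (pf-p0)/2 => a = 4*(pf-p0)/T^2
a = 4*(6.1-2.1)/5^2 = 0.64
t = 3 is in the deceleration phase (t > T/2).
p = pf - 0.5*a*(T-t)^2 = 6.1 - 0.5*0.64*2^2
= 4.82


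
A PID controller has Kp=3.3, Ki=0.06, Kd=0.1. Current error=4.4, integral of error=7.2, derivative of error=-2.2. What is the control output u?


u = Kp*e + Ki*int(e) + Kd*de/dt
= 3.3*4.4 + 0.06*7.2 + 0.1*(-2.2)
= 14.52 + 0.432 + -0.22
= 14.732


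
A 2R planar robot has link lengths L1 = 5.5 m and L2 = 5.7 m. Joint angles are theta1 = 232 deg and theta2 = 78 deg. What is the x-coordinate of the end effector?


Convert angles to radians: theta1 = 4.0492, theta2 = 1.3614
x = L1*cos(theta1) + L2*cos(theta1+theta2)
x = -3.3861 + 3.6639
x = 0.2778


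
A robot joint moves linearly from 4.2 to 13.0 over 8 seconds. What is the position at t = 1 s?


s = t/T = 1/8 = 0.125
p(t) = p0 + (pf-p0)*s
= 4.2 + (13.0 - 4.2) * 0.125
= 5.3


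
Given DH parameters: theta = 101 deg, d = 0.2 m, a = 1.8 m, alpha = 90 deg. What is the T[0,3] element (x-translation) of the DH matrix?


T[0,3] = a * cos(theta)
= 1.8 * cos(101 deg)
= 1.8 * -0.1908
= -0.3435
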